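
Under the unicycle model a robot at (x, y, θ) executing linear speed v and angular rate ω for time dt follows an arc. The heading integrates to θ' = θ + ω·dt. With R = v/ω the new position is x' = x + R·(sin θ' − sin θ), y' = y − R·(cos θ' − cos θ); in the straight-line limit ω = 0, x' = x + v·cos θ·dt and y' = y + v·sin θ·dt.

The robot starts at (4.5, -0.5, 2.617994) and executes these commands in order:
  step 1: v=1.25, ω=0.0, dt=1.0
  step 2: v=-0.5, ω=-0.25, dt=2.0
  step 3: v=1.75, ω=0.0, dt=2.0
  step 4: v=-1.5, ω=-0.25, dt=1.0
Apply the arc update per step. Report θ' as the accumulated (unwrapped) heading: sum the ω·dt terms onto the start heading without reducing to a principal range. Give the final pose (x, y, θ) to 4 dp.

(2.9175, 1.0578, 1.8680)

step 1: θ'=2.6180 (straight) → pose (3.4175, 0.1250, 2.6180)
step 2: θ'=2.1180 (R=2.0000) → pose (4.1254, -0.5665, 2.1180)
step 3: θ'=2.1180 (straight) → pose (2.3044, 2.4225, 2.1180)
step 4: θ'=1.8680 (R=6.0000) → pose (2.9175, 1.0578, 1.8680)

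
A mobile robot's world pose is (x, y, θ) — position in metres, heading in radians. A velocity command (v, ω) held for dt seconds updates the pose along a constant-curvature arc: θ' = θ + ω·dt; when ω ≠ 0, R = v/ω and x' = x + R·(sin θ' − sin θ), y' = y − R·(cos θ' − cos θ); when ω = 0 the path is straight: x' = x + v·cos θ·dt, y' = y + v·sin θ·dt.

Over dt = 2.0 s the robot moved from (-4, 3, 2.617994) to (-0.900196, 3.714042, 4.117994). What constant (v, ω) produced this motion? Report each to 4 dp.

Δθ = 4.117994 − 2.617994 = 1.500000
ω = Δθ/dt = 1.500000/2.0 = 0.7500
R = Δx/(sin θ' − sin θ) = -2.3333
v = R·ω = -2.3333·0.7500 = -1.7500

v = -1.7500, ω = 0.7500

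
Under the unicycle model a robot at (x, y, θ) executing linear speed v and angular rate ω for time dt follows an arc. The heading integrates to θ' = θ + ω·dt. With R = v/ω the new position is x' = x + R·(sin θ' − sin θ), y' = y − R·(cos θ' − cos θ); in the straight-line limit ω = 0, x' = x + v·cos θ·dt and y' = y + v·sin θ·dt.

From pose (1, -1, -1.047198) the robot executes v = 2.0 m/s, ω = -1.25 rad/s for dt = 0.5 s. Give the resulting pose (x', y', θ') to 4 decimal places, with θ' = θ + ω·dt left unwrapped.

(1.2061, -1.9620, -1.6722)

θ' = -1.0472 + -1.25·0.5 = -1.6722
R = v/ω = 2.0/-1.25 = -1.6000
x' = 1 + -1.6000·(sin -1.6722 − sin -1.0472) = 1.2061
y' = -1 − -1.6000·(cos -1.6722 − cos -1.0472) = -1.9620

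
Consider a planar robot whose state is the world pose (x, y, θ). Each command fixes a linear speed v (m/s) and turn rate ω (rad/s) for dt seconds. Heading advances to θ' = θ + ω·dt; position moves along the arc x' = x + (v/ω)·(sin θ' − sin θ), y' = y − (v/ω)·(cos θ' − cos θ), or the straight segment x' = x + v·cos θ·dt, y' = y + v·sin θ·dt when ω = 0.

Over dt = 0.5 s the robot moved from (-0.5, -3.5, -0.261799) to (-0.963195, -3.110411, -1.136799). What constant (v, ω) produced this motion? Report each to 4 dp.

v = -1.2500, ω = -1.7500

Δθ = -1.136799 − -0.261799 = -0.875000
ω = Δθ/dt = -0.875000/0.5 = -1.7500
R = Δx/(sin θ' − sin θ) = 0.7143
v = R·ω = 0.7143·-1.7500 = -1.2500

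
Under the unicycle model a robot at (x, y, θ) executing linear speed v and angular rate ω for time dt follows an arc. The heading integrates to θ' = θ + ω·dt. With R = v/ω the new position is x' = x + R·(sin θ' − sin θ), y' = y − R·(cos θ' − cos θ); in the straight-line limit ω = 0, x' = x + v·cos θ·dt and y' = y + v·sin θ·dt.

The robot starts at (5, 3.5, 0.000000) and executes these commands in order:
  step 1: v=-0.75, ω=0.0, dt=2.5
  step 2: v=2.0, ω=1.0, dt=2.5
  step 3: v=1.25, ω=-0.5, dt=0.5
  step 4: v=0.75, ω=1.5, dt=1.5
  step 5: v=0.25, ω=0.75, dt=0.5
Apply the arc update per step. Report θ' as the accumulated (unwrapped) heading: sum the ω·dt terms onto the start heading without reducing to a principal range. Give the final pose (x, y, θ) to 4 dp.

(2.9920, 7.2018, 4.8750)

step 1: θ'=0.0000 (straight) → pose (3.1250, 3.5000, 0.0000)
step 2: θ'=2.5000 (R=2.0000) → pose (4.3219, 7.1023, 2.5000)
step 3: θ'=2.2500 (R=-2.5000) → pose (3.8729, 7.5347, 2.2500)
step 4: θ'=4.5000 (R=0.5000) → pose (2.9951, 7.3260, 4.5000)
step 5: θ'=4.8750 (R=0.3333) → pose (2.9920, 7.2018, 4.8750)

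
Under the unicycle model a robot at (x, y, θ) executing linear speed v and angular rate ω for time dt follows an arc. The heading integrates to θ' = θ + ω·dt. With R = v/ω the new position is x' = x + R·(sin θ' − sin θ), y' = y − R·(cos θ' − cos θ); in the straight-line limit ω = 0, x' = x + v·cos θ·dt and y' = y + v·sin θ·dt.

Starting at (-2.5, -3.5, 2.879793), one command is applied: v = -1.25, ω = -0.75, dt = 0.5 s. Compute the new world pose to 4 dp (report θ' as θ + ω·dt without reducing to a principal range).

θ' = 2.8798 + -0.75·0.5 = 2.5048
R = v/ω = -1.25/-0.75 = 1.6667
x' = -2.5 + 1.6667·(sin 2.5048 − sin 2.8798) = -1.9403
y' = -3.5 − 1.6667·(cos 2.5048 − cos 2.8798) = -3.7699

(-1.9403, -3.7699, 2.5048)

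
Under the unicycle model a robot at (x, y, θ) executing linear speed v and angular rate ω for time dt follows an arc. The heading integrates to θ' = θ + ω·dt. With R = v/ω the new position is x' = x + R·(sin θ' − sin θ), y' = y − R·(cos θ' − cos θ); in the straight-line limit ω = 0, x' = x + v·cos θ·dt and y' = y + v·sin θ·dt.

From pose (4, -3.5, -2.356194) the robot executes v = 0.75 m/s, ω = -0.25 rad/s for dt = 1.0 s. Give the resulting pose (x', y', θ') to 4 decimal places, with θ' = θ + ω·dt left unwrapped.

θ' = -2.3562 + -0.25·1.0 = -2.6062
R = v/ω = 0.75/-0.25 = -3.0000
x' = 4 + -3.0000·(sin -2.6062 − sin -2.3562) = 3.4092
y' = -3.5 − -3.0000·(cos -2.6062 − cos -2.3562) = -3.9589

(3.4092, -3.9589, -2.6062)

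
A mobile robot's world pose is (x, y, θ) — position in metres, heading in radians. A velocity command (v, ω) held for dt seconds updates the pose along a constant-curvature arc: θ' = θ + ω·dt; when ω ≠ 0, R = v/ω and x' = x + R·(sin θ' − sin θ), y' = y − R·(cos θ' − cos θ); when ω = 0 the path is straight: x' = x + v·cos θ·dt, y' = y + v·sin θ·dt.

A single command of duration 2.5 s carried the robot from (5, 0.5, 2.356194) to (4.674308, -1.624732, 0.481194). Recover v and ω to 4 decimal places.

Δθ = 0.481194 − 2.356194 = -1.875000
ω = Δθ/dt = -1.875000/2.5 = -0.7500
R = −Δy/(cos θ' − cos θ) = 1.3333
v = R·ω = 1.3333·-0.7500 = -1.0000

v = -1.0000, ω = -0.7500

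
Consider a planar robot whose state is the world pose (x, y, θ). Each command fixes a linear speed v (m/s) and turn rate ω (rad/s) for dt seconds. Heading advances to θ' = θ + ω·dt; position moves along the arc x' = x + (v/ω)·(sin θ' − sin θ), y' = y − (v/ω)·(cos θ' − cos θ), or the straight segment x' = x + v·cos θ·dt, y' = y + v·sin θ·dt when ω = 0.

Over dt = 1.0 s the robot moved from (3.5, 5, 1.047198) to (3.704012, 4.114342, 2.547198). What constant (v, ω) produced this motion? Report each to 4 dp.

Δθ = 2.547198 − 1.047198 = 1.500000
ω = Δθ/dt = 1.500000/1.0 = 1.5000
R = −Δy/(cos θ' − cos θ) = -0.6667
v = R·ω = -0.6667·1.5000 = -1.0000

v = -1.0000, ω = 1.5000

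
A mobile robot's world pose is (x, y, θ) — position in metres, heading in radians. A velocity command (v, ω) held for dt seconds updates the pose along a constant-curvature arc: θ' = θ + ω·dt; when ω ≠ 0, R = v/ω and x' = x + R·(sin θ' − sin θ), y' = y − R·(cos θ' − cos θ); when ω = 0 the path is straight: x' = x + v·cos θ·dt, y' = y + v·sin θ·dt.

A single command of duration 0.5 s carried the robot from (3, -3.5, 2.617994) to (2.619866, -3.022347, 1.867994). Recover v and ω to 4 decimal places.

Δθ = 1.867994 − 2.617994 = -0.750000
ω = Δθ/dt = -0.750000/0.5 = -1.5000
R = −Δy/(cos θ' − cos θ) = -0.8333
v = R·ω = -0.8333·-1.5000 = 1.2500

v = 1.2500, ω = -1.5000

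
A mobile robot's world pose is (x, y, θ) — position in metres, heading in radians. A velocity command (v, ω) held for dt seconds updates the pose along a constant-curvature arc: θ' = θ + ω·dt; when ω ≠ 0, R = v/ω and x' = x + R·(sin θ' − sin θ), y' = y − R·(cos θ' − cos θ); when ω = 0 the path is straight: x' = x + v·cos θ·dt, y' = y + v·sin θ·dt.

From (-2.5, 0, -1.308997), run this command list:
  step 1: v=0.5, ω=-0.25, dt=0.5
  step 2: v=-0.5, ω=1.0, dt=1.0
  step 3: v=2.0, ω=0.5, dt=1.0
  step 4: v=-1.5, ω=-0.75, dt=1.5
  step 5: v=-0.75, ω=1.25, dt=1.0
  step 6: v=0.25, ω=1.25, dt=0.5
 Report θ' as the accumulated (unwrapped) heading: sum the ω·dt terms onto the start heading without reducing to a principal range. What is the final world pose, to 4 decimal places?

step 1: θ'=-1.4340 (R=-2.0000) → pose (-2.4505, -0.2449, -1.4340)
step 2: θ'=-0.4340 (R=-0.5000) → pose (-2.7356, 0.1406, -0.4340)
step 3: θ'=0.0660 (R=4.0000) → pose (-0.7898, -0.2216, 0.0660)
step 4: θ'=-1.0590 (R=2.0000) → pose (-2.6654, 0.7946, -1.0590)
step 5: θ'=0.1910 (R=-0.6000) → pose (-3.3025, 1.0898, 0.1910)
step 6: θ'=0.8160 (R=0.2000) → pose (-3.1947, 1.1492, 0.8160)

(-3.1947, 1.1492, 0.8160)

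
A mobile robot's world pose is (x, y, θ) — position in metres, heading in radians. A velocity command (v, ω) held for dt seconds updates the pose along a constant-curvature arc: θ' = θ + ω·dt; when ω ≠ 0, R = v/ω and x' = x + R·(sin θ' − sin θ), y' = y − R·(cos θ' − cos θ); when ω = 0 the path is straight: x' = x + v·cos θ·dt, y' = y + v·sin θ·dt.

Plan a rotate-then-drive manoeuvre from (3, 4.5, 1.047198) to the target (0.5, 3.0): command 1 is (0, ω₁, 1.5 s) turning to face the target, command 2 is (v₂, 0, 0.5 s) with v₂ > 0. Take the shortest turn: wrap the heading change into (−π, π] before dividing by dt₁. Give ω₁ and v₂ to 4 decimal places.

ω₁ = 1.7565, v₂ = 5.8310

heading to target = atan2(3−4.5, 0.5−3) = -2.6012
Δθ = wrap(-2.6012 − 1.0472) = 2.6348; ω₁ = Δθ/dt₁ = 1.7565
distance = √((0.5−3)² + (3−4.5)²) = 2.9155; v₂ = distance/dt₂ = 5.8310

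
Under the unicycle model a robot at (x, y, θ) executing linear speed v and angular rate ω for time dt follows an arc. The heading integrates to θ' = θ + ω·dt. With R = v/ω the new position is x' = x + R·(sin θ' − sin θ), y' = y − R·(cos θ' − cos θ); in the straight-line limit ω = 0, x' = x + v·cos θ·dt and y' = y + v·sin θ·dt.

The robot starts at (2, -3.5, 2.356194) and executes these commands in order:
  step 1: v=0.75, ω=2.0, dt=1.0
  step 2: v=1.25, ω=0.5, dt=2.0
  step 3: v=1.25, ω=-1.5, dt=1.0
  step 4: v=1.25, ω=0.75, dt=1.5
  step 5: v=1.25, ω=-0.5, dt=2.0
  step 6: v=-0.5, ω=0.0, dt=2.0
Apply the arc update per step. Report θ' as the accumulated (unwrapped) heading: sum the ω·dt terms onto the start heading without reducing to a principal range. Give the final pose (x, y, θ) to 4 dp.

(1.2103, -10.4270, 3.9812)

step 1: θ'=4.3562 (R=0.3750) → pose (1.3834, -3.6344, 4.3562)
step 2: θ'=5.3562 (R=2.5000) → pose (1.7269, -6.0068, 5.3562)
step 3: θ'=3.8562 (R=-0.8333) → pose (1.6065, -7.1364, 3.8562)
step 4: θ'=4.9812 (R=1.6667) → pose (1.0919, -8.8380, 4.9812)
step 5: θ'=3.9812 (R=-2.5000) → pose (0.5426, -11.1714, 3.9812)
step 6: θ'=3.9812 (straight) → pose (1.2103, -10.4270, 3.9812)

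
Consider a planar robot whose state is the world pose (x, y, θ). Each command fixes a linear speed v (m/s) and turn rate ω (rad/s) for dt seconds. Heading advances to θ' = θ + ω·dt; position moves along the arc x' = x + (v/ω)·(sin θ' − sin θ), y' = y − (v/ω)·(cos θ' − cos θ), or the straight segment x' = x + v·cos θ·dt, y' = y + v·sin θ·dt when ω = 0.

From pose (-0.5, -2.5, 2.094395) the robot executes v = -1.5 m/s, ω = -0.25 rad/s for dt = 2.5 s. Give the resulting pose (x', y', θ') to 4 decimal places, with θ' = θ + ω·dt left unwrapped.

θ' = 2.0944 + -0.25·2.5 = 1.4694
R = v/ω = -1.5/-0.25 = 6.0000
x' = -0.5 + 6.0000·(sin 1.4694 − sin 2.0944) = 0.2730
y' = -2.5 − 6.0000·(cos 1.4694 − cos 2.0944) = -6.1074

(0.2730, -6.1074, 1.4694)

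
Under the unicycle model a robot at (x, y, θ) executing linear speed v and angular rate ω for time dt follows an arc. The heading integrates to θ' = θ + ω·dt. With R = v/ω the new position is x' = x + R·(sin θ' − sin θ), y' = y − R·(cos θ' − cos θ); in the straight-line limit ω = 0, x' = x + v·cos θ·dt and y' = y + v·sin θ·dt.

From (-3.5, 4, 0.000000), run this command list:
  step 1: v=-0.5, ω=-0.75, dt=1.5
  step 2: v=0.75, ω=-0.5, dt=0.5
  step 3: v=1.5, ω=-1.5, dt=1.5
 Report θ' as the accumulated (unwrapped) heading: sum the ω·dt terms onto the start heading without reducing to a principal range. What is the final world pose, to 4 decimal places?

(-5.4293, 2.9443, -3.6250)

step 1: θ'=-1.1250 (R=0.6667) → pose (-4.1015, 4.3792, -1.1250)
step 2: θ'=-1.3750 (R=-1.5000) → pose (-3.9836, 4.0243, -1.3750)
step 3: θ'=-3.6250 (R=-1.0000) → pose (-5.4293, 2.9443, -3.6250)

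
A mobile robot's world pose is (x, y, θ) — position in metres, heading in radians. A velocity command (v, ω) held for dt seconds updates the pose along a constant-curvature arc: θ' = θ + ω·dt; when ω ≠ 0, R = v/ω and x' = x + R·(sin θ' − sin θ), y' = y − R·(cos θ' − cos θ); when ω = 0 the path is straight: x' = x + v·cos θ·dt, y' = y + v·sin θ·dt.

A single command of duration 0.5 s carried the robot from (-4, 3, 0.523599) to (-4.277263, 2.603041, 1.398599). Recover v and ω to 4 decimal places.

v = -1.0000, ω = 1.7500

Δθ = 1.398599 − 0.523599 = 0.875000
ω = Δθ/dt = 0.875000/0.5 = 1.7500
R = −Δy/(cos θ' − cos θ) = -0.5714
v = R·ω = -0.5714·1.7500 = -1.0000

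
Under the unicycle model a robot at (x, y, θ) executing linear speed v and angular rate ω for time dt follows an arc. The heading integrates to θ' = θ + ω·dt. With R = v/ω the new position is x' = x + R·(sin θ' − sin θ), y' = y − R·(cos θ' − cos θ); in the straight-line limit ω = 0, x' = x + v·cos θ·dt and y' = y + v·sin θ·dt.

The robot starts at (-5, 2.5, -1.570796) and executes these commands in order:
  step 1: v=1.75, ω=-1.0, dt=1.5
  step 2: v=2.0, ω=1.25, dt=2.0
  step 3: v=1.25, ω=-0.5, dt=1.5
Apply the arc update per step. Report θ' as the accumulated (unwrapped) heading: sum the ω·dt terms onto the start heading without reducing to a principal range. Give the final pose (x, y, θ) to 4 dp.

(-6.3060, -3.6731, -1.3208)

step 1: θ'=-3.0708 (R=-1.7500) → pose (-6.6262, 0.7544, -3.0708)
step 2: θ'=-0.5708 (R=1.6000) → pose (-7.3775, -2.1880, -0.5708)
step 3: θ'=-1.3208 (R=-2.5000) → pose (-6.3060, -3.6731, -1.3208)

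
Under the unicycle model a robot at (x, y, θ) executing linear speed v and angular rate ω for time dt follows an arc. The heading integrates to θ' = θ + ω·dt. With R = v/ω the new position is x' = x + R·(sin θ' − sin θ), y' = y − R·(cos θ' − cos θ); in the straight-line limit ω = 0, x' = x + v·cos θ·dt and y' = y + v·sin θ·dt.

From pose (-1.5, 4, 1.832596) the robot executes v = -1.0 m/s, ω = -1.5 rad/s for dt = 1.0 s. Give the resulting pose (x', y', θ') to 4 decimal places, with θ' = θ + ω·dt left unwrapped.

θ' = 1.8326 + -1.5·1.0 = 0.3326
R = v/ω = -1.0/-1.5 = 0.6667
x' = -1.5 + 0.6667·(sin 0.3326 − sin 1.8326) = -1.9263
y' = 4 − 0.6667·(cos 0.3326 − cos 1.8326) = 3.1973

(-1.9263, 3.1973, 0.3326)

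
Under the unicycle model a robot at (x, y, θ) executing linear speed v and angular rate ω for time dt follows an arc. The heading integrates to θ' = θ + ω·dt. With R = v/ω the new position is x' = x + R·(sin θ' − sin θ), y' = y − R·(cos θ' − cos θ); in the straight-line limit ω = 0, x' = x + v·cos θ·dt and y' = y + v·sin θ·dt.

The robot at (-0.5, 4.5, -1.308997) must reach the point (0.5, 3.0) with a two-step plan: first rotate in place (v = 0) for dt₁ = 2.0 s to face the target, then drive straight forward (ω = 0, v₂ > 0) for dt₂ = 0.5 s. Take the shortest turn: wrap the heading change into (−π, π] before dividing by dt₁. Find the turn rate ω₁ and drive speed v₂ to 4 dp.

ω₁ = 0.1631, v₂ = 3.6056

heading to target = atan2(3−4.5, 0.5−-0.5) = -0.9828
Δθ = wrap(-0.9828 − -1.3090) = 0.3262; ω₁ = Δθ/dt₁ = 0.1631
distance = √((0.5−-0.5)² + (3−4.5)²) = 1.8028; v₂ = distance/dt₂ = 3.6056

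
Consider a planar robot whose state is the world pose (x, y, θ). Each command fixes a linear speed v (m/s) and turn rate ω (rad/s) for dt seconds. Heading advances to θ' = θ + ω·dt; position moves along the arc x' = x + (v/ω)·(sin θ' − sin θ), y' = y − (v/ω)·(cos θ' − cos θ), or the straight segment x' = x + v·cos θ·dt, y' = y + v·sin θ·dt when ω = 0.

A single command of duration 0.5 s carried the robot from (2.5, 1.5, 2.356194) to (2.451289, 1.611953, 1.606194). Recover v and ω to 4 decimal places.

Δθ = 1.606194 − 2.356194 = -0.750000
ω = Δθ/dt = -0.750000/0.5 = -1.5000
R = −Δy/(cos θ' − cos θ) = -0.1667
v = R·ω = -0.1667·-1.5000 = 0.2500

v = 0.2500, ω = -1.5000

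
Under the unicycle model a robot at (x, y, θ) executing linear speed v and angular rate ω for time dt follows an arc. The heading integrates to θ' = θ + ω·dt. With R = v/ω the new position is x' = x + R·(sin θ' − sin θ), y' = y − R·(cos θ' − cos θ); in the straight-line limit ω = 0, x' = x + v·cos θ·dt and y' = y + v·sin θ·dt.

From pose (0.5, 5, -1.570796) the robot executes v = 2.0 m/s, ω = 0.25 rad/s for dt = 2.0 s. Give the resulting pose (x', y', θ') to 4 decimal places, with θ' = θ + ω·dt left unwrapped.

θ' = -1.5708 + 0.25·2.0 = -1.0708
R = v/ω = 2.0/0.25 = 8.0000
x' = 0.5 + 8.0000·(sin -1.0708 − sin -1.5708) = 1.4793
y' = 5 − 8.0000·(cos -1.0708 − cos -1.5708) = 1.1646

(1.4793, 1.1646, -1.0708)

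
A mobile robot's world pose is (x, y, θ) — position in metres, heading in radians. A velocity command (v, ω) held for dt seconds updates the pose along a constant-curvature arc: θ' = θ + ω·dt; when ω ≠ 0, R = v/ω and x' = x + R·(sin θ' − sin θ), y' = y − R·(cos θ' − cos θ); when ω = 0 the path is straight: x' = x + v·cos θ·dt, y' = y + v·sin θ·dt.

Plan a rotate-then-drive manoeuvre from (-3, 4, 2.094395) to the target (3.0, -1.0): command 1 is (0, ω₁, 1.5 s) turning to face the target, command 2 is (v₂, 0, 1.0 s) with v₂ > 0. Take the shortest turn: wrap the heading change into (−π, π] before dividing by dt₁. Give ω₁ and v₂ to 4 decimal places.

heading to target = atan2(-1−4, 3−-3) = -0.6947
Δθ = wrap(-0.6947 − 2.0944) = -2.7891; ω₁ = Δθ/dt₁ = -1.8594
distance = √((3−-3)² + (-1−4)²) = 7.8102; v₂ = distance/dt₂ = 7.8102

ω₁ = -1.8594, v₂ = 7.8102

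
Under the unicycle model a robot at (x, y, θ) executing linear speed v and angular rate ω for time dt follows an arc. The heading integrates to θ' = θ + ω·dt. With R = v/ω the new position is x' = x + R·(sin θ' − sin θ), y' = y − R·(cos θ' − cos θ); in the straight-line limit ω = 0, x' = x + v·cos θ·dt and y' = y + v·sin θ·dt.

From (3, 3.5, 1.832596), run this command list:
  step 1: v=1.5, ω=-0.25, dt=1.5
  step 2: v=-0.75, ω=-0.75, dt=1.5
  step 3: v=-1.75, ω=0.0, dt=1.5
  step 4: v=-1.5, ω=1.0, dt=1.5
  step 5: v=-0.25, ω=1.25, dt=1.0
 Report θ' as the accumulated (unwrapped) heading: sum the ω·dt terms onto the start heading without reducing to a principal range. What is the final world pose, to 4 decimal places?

step 1: θ'=1.4576 (R=-6.0000) → pose (2.8340, 5.7307, 1.4576)
step 2: θ'=0.3326 (R=1.0000) → pose (2.1669, 4.8984, 0.3326)
step 3: θ'=0.3326 (straight) → pose (-0.3143, 4.0414, 0.3326)
step 4: θ'=1.8326 (R=-1.5000) → pose (-1.2734, 2.2353, 1.8326)
step 5: θ'=3.0826 (R=-0.2000) → pose (-1.0920, 2.0875, 3.0826)

(-1.0920, 2.0875, 3.0826)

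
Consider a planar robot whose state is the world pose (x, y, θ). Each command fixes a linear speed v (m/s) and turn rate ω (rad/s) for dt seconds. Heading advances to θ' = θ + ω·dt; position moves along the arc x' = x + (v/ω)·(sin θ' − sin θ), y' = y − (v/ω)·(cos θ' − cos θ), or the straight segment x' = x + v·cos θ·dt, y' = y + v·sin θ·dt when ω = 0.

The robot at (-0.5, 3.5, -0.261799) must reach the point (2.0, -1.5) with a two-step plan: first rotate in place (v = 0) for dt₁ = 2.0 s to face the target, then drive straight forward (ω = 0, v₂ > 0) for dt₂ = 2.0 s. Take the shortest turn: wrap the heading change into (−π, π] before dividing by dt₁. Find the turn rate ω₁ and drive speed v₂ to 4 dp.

heading to target = atan2(-1.5−3.5, 2−-0.5) = -1.1071
Δθ = wrap(-1.1071 − -0.2618) = -0.8453; ω₁ = Δθ/dt₁ = -0.4227
distance = √((2−-0.5)² + (-1.5−3.5)²) = 5.5902; v₂ = distance/dt₂ = 2.7951

ω₁ = -0.4227, v₂ = 2.7951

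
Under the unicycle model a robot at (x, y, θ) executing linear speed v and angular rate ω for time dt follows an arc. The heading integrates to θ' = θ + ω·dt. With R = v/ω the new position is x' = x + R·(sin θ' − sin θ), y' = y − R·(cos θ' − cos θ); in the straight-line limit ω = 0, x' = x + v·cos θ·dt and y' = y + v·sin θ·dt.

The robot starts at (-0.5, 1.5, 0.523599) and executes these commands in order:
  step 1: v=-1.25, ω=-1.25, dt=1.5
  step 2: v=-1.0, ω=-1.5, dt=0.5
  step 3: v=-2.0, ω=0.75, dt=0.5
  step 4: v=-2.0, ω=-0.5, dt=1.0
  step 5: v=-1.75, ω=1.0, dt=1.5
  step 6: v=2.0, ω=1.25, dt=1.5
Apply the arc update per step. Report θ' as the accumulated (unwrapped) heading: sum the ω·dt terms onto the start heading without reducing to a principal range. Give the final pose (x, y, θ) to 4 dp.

(1.5124, 8.3013, 1.1486)

step 1: θ'=-1.3514 (R=1.0000) → pose (-1.9760, 2.1484, -1.3514)
step 2: θ'=-2.1014 (R=0.6667) → pose (-1.9003, 2.6308, -2.1014)
step 3: θ'=-1.7264 (R=-2.6667) → pose (-1.5659, 3.5671, -1.7264)
step 4: θ'=-2.2264 (R=4.0000) → pose (-0.7849, 5.3857, -2.2264)
step 5: θ'=-0.7264 (R=-1.7500) → pose (-1.0098, 7.7608, -0.7264)
step 6: θ'=1.1486 (R=1.6000) → pose (1.5124, 8.3013, 1.1486)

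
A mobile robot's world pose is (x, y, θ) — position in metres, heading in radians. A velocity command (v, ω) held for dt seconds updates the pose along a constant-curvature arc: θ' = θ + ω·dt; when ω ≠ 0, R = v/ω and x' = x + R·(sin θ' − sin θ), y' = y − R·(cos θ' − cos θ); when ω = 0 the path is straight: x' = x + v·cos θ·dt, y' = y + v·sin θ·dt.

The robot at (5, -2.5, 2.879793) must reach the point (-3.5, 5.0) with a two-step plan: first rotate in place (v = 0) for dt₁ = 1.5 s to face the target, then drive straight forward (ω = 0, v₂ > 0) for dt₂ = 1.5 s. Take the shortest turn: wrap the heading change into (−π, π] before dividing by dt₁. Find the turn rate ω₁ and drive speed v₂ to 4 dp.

ω₁ = -0.3075, v₂ = 7.5572

heading to target = atan2(5−-2.5, -3.5−5) = 2.4186
Δθ = wrap(2.4186 − 2.8798) = -0.4612; ω₁ = Δθ/dt₁ = -0.3075
distance = √((-3.5−5)² + (5−-2.5)²) = 11.3358; v₂ = distance/dt₂ = 7.5572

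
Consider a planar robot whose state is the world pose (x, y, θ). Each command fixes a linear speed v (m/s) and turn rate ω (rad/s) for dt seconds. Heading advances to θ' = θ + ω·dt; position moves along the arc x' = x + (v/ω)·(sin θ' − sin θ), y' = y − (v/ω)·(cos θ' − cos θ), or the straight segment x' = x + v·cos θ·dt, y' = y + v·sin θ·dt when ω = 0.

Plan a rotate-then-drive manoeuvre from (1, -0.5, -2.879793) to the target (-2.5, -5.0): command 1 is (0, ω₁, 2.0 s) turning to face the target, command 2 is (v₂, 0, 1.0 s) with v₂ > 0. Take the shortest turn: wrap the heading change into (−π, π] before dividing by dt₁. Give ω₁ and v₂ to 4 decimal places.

ω₁ = 0.3240, v₂ = 5.7009

heading to target = atan2(-5−-0.5, -2.5−1) = -2.2318
Δθ = wrap(-2.2318 − -2.8798) = 0.6480; ω₁ = Δθ/dt₁ = 0.3240
distance = √((-2.5−1)² + (-5−-0.5)²) = 5.7009; v₂ = distance/dt₂ = 5.7009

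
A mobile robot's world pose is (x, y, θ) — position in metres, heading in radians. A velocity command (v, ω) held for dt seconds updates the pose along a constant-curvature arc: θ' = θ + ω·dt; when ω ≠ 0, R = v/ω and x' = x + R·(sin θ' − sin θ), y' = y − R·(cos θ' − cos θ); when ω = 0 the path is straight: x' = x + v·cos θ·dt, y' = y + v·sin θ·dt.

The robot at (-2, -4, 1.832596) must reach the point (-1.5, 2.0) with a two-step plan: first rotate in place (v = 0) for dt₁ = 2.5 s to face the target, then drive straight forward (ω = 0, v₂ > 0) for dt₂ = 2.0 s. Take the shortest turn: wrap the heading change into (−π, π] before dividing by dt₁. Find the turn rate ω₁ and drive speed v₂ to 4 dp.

ω₁ = -0.1380, v₂ = 3.0104

heading to target = atan2(2−-4, -1.5−-2) = 1.4877
Δθ = wrap(1.4877 − 1.8326) = -0.3449; ω₁ = Δθ/dt₁ = -0.1380
distance = √((-1.5−-2)² + (2−-4)²) = 6.0208; v₂ = distance/dt₂ = 3.0104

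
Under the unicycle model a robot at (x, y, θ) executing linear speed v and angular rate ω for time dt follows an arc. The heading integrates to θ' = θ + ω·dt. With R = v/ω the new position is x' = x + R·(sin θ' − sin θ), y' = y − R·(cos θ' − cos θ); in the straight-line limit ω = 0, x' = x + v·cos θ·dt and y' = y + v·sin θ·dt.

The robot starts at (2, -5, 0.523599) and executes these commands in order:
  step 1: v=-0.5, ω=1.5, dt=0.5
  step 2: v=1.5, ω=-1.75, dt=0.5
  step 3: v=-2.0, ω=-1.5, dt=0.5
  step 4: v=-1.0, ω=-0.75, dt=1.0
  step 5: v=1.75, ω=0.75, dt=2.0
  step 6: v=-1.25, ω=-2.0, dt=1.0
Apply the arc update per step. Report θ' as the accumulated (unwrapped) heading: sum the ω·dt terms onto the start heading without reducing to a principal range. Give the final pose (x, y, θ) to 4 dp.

(2.7475, -4.5263, -1.6014)

step 1: θ'=1.2736 (R=-0.3333) → pose (1.8479, -5.1911, 1.2736)
step 2: θ'=0.3986 (R=-0.8571) → pose (2.3348, -4.6521, 0.3986)
step 3: θ'=-0.3514 (R=1.3333) → pose (1.3584, -4.6752, -0.3514)
step 4: θ'=-1.1014 (R=1.3333) → pose (0.6282, -4.0264, -1.1014)
step 5: θ'=0.3986 (R=2.3333) → pose (3.6148, -5.1214, 0.3986)
step 6: θ'=-1.6014 (R=0.6250) → pose (2.7475, -4.5263, -1.6014)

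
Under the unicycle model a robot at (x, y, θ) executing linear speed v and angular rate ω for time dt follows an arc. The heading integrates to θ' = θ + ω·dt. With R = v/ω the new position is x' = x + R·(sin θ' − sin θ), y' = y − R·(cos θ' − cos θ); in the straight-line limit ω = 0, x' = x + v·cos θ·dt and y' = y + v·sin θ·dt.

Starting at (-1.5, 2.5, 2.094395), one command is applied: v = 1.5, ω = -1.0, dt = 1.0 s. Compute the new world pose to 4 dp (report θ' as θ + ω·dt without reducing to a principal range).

θ' = 2.0944 + -1.0·1.0 = 1.0944
R = v/ω = 1.5/-1.0 = -1.5000
x' = -1.5 + -1.5000·(sin 1.0944 − sin 2.0944) = -1.5339
y' = 2.5 − -1.5000·(cos 1.0944 − cos 2.0944) = 3.9379

(-1.5339, 3.9379, 1.0944)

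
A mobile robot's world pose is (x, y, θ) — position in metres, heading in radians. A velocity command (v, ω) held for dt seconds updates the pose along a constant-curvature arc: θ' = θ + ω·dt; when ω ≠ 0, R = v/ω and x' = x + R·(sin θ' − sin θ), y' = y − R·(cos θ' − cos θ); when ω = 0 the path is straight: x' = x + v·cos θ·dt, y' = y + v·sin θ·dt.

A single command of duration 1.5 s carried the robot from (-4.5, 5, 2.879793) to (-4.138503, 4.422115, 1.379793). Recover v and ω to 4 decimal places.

v = -0.5000, ω = -1.0000

Δθ = 1.379793 − 2.879793 = -1.500000
ω = Δθ/dt = -1.500000/1.5 = -1.0000
R = −Δy/(cos θ' − cos θ) = 0.5000
v = R·ω = 0.5000·-1.0000 = -0.5000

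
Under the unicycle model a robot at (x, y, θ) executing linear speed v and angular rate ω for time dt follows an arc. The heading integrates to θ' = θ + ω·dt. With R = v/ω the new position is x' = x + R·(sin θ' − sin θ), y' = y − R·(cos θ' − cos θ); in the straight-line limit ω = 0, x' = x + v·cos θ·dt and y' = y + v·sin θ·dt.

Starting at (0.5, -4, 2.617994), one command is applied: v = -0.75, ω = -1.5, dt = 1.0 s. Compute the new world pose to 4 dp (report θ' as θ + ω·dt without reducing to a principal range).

(0.6996, -4.6518, 1.1180)

θ' = 2.6180 + -1.5·1.0 = 1.1180
R = v/ω = -0.75/-1.5 = 0.5000
x' = 0.5 + 0.5000·(sin 1.1180 − sin 2.6180) = 0.6996
y' = -4 − 0.5000·(cos 1.1180 − cos 2.6180) = -4.6518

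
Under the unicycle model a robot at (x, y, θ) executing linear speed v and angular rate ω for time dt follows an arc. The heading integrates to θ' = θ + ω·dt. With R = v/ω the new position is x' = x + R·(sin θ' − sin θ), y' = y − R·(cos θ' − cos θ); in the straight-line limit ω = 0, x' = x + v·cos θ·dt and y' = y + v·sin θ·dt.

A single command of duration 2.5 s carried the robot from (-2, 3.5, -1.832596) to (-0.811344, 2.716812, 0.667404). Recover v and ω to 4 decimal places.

Δθ = 0.667404 − -1.832596 = 2.500000
ω = Δθ/dt = 2.500000/2.5 = 1.0000
R = Δx/(sin θ' − sin θ) = 0.7500
v = R·ω = 0.7500·1.0000 = 0.7500

v = 0.7500, ω = 1.0000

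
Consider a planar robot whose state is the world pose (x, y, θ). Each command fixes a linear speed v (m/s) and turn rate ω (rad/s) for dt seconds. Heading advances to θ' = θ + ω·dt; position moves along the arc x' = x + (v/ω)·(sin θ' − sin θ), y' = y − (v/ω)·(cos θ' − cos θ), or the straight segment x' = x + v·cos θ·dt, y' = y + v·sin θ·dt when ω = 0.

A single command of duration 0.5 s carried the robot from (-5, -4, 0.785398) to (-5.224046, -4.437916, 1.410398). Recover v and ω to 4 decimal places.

v = -1.0000, ω = 1.2500

Δθ = 1.410398 − 0.785398 = 0.625000
ω = Δθ/dt = 0.625000/0.5 = 1.2500
R = −Δy/(cos θ' − cos θ) = -0.8000
v = R·ω = -0.8000·1.2500 = -1.0000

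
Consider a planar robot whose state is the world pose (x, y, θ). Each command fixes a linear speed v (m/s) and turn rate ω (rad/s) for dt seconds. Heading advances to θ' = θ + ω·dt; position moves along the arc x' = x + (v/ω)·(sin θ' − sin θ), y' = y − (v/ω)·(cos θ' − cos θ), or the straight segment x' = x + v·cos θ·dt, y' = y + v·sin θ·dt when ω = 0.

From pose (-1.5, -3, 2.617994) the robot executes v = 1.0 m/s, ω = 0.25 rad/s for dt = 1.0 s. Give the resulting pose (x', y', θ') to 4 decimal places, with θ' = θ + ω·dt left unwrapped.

θ' = 2.6180 + 0.25·1.0 = 2.8680
R = v/ω = 1.0/0.25 = 4.0000
x' = -1.5 + 4.0000·(sin 2.8680 − sin 2.6180) = -2.4192
y' = -3 − 4.0000·(cos 2.8680 − cos 2.6180) = -2.6129

(-2.4192, -2.6129, 2.8680)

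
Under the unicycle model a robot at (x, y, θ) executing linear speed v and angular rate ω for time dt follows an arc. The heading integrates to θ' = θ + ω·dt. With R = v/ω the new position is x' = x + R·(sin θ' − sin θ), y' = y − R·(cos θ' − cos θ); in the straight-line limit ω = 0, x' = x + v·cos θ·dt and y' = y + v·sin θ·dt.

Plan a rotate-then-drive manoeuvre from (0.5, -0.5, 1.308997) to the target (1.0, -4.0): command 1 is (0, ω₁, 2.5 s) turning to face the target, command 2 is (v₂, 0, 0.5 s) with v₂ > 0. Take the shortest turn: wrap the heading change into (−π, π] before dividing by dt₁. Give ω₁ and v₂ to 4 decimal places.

heading to target = atan2(-4−-0.5, 1−0.5) = -1.4289
Δθ = wrap(-1.4289 − 1.3090) = -2.7379; ω₁ = Δθ/dt₁ = -1.0952
distance = √((1−0.5)² + (-4−-0.5)²) = 3.5355; v₂ = distance/dt₂ = 7.0711

ω₁ = -1.0952, v₂ = 7.0711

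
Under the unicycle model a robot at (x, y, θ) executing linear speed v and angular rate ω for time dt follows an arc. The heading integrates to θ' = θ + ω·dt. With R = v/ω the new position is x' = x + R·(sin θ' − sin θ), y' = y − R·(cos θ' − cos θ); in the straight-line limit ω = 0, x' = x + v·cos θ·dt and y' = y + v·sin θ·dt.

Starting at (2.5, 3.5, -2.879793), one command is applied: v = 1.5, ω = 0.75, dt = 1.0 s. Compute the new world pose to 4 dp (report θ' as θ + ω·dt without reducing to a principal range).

θ' = -2.8798 + 0.75·1.0 = -2.1298
R = v/ω = 1.5/0.75 = 2.0000
x' = 2.5 + 2.0000·(sin -2.1298 − sin -2.8798) = 1.3221
y' = 3.5 − 2.0000·(cos -2.1298 − cos -2.8798) = 2.6288

(1.3221, 2.6288, -2.1298)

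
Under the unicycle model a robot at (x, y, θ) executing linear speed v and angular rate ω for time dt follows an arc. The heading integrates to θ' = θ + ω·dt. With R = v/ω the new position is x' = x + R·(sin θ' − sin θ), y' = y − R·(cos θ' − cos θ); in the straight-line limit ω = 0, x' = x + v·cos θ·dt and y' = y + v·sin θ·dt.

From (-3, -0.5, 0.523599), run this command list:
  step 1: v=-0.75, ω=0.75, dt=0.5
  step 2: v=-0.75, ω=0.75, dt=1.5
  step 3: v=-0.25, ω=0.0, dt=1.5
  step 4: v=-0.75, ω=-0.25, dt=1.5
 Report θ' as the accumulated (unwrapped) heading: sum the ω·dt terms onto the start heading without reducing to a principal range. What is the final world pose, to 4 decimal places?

(-2.9419, -3.2200, 1.6486)

step 1: θ'=0.8986 (R=-1.0000) → pose (-3.2825, -0.7433, 0.8986)
step 2: θ'=2.0236 (R=-1.0000) → pose (-3.3992, -1.8035, 2.0236)
step 3: θ'=2.0236 (straight) → pose (-3.2352, -2.1407, 2.0236)
step 4: θ'=1.6486 (R=3.0000) → pose (-2.9419, -3.2200, 1.6486)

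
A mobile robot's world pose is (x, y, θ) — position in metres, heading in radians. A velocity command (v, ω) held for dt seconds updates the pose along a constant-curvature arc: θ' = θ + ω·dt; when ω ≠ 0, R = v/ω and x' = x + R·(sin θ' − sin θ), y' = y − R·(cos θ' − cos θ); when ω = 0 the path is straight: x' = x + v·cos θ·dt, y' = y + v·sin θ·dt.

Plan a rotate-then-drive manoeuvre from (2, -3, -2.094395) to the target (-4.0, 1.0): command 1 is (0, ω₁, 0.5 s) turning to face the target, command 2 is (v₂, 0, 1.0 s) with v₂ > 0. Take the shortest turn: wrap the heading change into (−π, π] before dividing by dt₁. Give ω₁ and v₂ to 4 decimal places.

heading to target = atan2(1−-3, -4−2) = 2.5536
Δθ = wrap(2.5536 − -2.0944) = -1.6352; ω₁ = Δθ/dt₁ = -3.2704
distance = √((-4−2)² + (1−-3)²) = 7.2111; v₂ = distance/dt₂ = 7.2111

ω₁ = -3.2704, v₂ = 7.2111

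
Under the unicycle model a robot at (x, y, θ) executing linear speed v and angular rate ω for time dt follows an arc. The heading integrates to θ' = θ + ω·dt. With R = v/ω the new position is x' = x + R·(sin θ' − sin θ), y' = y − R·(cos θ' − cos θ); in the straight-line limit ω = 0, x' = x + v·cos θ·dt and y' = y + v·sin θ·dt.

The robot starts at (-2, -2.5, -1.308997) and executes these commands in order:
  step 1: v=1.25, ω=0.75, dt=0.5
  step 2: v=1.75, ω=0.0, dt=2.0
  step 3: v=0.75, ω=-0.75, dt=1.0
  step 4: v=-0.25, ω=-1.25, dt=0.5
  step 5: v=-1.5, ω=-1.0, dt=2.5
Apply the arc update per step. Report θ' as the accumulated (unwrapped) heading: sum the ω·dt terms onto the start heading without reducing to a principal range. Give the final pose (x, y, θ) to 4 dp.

(3.1940, -7.6234, -4.8090)

step 1: θ'=-0.9340 (R=1.6667) → pose (-1.7301, -3.0597, -0.9340)
step 2: θ'=-0.9340 (straight) → pose (0.3511, -5.8737, -0.9340)
step 3: θ'=-1.6840 (R=-1.0000) → pose (0.5407, -6.5813, -1.6840)
step 4: θ'=-2.3090 (R=0.2000) → pose (0.5914, -6.4693, -2.3090)
step 5: θ'=-4.8090 (R=1.5000) → pose (3.1940, -7.6234, -4.8090)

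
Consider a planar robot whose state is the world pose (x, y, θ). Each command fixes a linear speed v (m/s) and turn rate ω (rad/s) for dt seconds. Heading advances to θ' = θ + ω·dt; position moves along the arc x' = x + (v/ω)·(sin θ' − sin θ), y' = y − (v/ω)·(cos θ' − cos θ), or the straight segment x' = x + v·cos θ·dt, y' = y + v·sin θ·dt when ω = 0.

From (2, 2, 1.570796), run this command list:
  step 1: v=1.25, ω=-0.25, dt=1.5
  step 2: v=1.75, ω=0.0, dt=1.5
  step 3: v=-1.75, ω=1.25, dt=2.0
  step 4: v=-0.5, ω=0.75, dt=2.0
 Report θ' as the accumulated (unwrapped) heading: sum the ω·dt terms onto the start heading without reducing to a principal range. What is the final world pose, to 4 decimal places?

step 1: θ'=1.1958 (R=-5.0000) → pose (2.3475, 3.8314, 1.1958)
step 2: θ'=1.1958 (straight) → pose (3.3089, 6.2739, 1.1958)
step 3: θ'=3.6958 (R=-1.4000) → pose (5.3484, 4.5707, 3.6958)
step 4: θ'=5.1958 (R=-0.6667) → pose (5.5878, 5.4475, 5.1958)

(5.5878, 5.4475, 5.1958)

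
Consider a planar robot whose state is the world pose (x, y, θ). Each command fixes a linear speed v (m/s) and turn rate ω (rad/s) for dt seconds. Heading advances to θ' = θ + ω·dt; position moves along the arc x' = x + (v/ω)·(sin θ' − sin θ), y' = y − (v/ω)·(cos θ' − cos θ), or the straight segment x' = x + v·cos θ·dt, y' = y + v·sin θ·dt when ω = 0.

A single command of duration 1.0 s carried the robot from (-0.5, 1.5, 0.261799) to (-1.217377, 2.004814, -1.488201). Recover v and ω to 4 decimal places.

Δθ = -1.488201 − 0.261799 = -1.750000
ω = Δθ/dt = -1.750000/1.0 = -1.7500
R = Δx/(sin θ' − sin θ) = 0.5714
v = R·ω = 0.5714·-1.7500 = -1.0000

v = -1.0000, ω = -1.7500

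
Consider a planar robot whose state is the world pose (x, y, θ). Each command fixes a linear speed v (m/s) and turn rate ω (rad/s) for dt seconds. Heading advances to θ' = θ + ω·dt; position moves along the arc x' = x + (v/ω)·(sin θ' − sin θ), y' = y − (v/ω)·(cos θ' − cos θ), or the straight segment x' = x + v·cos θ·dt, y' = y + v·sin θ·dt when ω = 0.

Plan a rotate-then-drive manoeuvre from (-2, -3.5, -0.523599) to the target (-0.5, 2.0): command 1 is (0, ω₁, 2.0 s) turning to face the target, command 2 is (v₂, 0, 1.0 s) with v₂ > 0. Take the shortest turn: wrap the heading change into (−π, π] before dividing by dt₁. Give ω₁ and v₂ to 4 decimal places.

heading to target = atan2(2−-3.5, -0.5−-2) = 1.3045
Δθ = wrap(1.3045 − -0.5236) = 1.8281; ω₁ = Δθ/dt₁ = 0.9141
distance = √((-0.5−-2)² + (2−-3.5)²) = 5.7009; v₂ = distance/dt₂ = 5.7009

ω₁ = 0.9141, v₂ = 5.7009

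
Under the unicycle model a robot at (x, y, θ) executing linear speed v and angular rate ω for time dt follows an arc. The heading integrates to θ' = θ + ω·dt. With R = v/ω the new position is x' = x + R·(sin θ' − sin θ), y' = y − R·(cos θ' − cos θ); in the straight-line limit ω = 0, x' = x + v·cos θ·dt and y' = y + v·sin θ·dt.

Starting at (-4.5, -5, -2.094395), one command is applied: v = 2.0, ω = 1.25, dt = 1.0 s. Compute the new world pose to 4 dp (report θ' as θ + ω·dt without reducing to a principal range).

θ' = -2.0944 + 1.25·1.0 = -0.8444
R = v/ω = 2.0/1.25 = 1.6000
x' = -4.5 + 1.6000·(sin -0.8444 − sin -2.0944) = -4.3105
y' = -5 − 1.6000·(cos -0.8444 − cos -2.0944) = -6.8627

(-4.3105, -6.8627, -0.8444)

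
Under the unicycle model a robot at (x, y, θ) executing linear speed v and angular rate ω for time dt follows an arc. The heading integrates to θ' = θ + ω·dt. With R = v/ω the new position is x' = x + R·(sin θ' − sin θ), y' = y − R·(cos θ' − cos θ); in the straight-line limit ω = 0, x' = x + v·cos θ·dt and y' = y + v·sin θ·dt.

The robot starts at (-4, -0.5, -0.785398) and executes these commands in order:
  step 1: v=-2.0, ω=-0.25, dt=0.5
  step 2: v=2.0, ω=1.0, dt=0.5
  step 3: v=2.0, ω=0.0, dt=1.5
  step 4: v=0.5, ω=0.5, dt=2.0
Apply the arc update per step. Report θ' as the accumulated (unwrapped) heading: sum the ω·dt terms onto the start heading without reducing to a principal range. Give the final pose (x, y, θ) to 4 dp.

step 1: θ'=-0.9104 (R=8.0000) → pose (-4.6611, 0.2494, -0.9104)
step 2: θ'=-0.4104 (R=2.0000) → pose (-3.8796, -0.3577, -0.4104)
step 3: θ'=-0.4104 (straight) → pose (-1.1287, -1.5546, -0.4104)
step 4: θ'=0.5896 (R=1.0000) → pose (-0.1737, -1.4688, 0.5896)

(-0.1737, -1.4688, 0.5896)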